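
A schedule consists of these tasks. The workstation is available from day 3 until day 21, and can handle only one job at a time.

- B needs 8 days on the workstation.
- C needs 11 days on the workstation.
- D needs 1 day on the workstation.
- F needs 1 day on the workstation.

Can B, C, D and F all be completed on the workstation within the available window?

No

The workstation window is 21 − 3 = 18 days.
Running back to back, the jobs need 8 + 11 + 1 + 1 = 21 days on the workstation.
Since 21 > 18, they cannot all fit.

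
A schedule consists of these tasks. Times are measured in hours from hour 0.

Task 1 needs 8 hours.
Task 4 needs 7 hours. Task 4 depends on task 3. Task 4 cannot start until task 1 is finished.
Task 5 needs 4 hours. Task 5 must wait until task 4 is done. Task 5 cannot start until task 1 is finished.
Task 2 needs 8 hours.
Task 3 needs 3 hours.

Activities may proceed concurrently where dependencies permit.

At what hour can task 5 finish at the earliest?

Nothing blocks task 3, so it runs from hour 0 to hour 3.
Task 1 has no prerequisites, so it starts at hour 0 and finishes at hour 8.
Task 4 has to wait for task 3 (finishes hour 3); task 1 (finishes hour 8). The latest of these is hour 8, so task 4 runs hour 8 to 8 + 7 = hour 15.
For task 5: task 4 (finishes hour 15); task 1 (finishes hour 8). Taking the maximum gives a start of hour 15, and it finishes at 15 + 4 = hour 19.

19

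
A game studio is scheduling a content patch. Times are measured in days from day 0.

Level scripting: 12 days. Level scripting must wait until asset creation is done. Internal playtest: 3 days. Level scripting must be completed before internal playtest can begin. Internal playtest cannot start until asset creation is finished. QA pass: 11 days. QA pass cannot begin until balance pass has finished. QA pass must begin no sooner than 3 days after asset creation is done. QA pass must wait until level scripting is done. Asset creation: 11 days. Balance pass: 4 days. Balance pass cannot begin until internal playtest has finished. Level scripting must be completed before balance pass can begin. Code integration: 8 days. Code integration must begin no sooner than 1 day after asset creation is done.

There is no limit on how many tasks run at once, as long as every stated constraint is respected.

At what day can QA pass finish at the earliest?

Asset creation can start immediately at day 0; it finishes at day 11.
Level scripting cannot begin until asset creation (finishes day 11). It runs from day 11 to 11 + 12 = day 23.
Internal playtest has to wait for level scripting (finishes day 23); asset creation (finishes day 11). The latest of these is day 23, so internal playtest runs day 23 to 23 + 3 = day 26.
Balance pass has to wait for internal playtest (finishes day 26); level scripting (finishes day 23). The latest of these is day 26, so balance pass runs day 26 to 26 + 4 = day 30.
QA pass needs all of balance pass (finishes day 30); asset creation (finishes day 11, plus 3-day gap → day 14); level scripting (finishes day 23). That puts its earliest start at day 30; it finishes at 30 + 11 = day 41.

41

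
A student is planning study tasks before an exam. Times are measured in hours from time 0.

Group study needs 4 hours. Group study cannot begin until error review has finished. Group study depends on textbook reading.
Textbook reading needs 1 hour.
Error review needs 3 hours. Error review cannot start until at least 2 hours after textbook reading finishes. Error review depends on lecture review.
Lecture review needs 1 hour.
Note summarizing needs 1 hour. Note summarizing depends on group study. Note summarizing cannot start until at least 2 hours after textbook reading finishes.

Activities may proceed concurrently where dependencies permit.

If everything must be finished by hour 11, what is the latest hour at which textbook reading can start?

To finish by hour 11, note summarizing (duration 1) must start no later than hour 10.
Since note summarizing (must start by hour 10) depends on it, group study must finish by hour 10. Backing off its 4-hour duration gives a latest start of hour 6.
Since group study (must start by hour 6) depends on it, error review must finish by hour 6. Backing off its 3-hour duration gives a latest start of hour 3.
Textbook reading has several dependents: error review (must start by hour 3, minus 2-hour gap → hour 1); group study (must start by hour 6); note summarizing (must start by hour 10, minus 2-hour gap → hour 8). The earliest of those limits is hour 1, so textbook reading must start by 1 − 1 = hour 0.

0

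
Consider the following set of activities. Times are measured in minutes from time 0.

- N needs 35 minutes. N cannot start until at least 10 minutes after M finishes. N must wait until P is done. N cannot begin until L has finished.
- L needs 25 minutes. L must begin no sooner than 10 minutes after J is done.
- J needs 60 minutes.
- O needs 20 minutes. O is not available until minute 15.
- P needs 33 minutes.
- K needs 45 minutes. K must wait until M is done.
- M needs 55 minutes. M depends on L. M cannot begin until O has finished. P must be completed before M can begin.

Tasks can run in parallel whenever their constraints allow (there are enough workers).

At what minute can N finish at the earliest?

Nothing blocks P, so it runs from minute 0 to minute 33.
O cannot begin until its own release at minute 15. It runs from minute 15 to 15 + 20 = minute 35.
Nothing blocks J, so it runs from minute 0 to minute 60.
L waits on J (finishes minute 60, plus 10-minute gap → minute 70), so it starts at minute 70 and finishes at 70 + 25 = minute 95.
M cannot start until L (finishes minute 95); O (finishes minute 35); P (finishes minute 33). The controlling bound is minute 95, so M finishes at 95 + 55 = minute 150.
For N: M (finishes minute 150, plus 10-minute gap → minute 160); P (finishes minute 33); L (finishes minute 95). Taking the maximum gives a start of minute 160, and it finishes at 160 + 35 = minute 195.

195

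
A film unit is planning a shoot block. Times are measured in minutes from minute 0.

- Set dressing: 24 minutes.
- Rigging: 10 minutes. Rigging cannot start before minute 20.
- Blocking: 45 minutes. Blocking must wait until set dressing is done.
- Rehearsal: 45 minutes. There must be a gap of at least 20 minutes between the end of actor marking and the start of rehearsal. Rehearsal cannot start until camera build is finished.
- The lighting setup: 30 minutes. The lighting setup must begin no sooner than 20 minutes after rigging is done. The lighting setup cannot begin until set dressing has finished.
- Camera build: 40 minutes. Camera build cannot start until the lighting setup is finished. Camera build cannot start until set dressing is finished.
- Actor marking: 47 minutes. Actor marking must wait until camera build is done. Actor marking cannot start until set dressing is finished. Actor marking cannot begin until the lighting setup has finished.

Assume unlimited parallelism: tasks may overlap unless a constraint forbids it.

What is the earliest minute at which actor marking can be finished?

167

Set dressing can start immediately at minute 0; it finishes at minute 24.
Rigging waits on its own release at minute 20, so it starts at minute 20 and finishes at 20 + 10 = minute 30.
The lighting setup cannot start until rigging (finishes minute 30, plus 20-minute gap → minute 50); set dressing (finishes minute 24). The controlling bound is minute 50, so the lighting setup finishes at 50 + 30 = minute 80.
For camera build: the lighting setup (finishes minute 80); set dressing (finishes minute 24). Taking the maximum gives a start of minute 80, and it finishes at 80 + 40 = minute 120.
Actor marking needs all of camera build (finishes minute 120); set dressing (finishes minute 24); the lighting setup (finishes minute 80). That puts its earliest start at minute 120; it finishes at 120 + 47 = minute 167.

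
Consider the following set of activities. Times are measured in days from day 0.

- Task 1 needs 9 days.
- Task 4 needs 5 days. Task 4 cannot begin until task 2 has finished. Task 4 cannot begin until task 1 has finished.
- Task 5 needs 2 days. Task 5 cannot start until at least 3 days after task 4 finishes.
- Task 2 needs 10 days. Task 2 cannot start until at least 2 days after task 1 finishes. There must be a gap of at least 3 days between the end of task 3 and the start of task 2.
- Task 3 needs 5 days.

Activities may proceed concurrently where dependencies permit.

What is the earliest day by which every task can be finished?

Nothing blocks task 3, so it runs from day 0 to day 5.
Nothing blocks task 1, so it runs from day 0 to day 9.
Task 2 needs all of task 1 (finishes day 9, plus 2-day gap → day 11); task 3 (finishes day 5, plus 3-day gap → day 8). That puts its earliest start at day 11; it finishes at 11 + 10 = day 21.
Task 4 cannot start until task 2 (finishes day 21); task 1 (finishes day 9). The controlling bound is day 21, so task 4 finishes at 21 + 5 = day 26.
Task 5 waits on task 4 (finishes day 26, plus 3-day gap → day 29), so it starts at day 29 and finishes at 29 + 2 = day 31.
All tasks are finished once the last one completes. Finish times: Task 1 at 9, Task 2 at 21, Task 3 at 5, Task 4 at 26, Task 5 at 31. The latest is day 31.

31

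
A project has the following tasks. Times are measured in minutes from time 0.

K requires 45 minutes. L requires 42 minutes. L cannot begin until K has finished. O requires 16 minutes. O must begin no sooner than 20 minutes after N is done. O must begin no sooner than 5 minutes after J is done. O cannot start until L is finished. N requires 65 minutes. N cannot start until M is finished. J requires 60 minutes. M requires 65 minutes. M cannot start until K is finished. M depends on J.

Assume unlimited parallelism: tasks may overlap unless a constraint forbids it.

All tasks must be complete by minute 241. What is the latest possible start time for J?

15

Nothing follows O; the deadline of minute 241 is its only limit. It must start by 241 − 16 = minute 225.
Since O (must start by minute 225, minus 20-minute gap → minute 205) depends on it, N must finish by minute 205. Backing off its 65-minute duration gives a latest start of minute 140.
M has to be done before N (must start by minute 140). That means finishing by minute 140, i.e. starting by 140 − 65 = minute 75.
J has several dependents: M (must start by minute 75); O (must start by minute 225, minus 5-minute gap → minute 220). The earliest of those limits is minute 75, so J must start by 75 − 60 = minute 15.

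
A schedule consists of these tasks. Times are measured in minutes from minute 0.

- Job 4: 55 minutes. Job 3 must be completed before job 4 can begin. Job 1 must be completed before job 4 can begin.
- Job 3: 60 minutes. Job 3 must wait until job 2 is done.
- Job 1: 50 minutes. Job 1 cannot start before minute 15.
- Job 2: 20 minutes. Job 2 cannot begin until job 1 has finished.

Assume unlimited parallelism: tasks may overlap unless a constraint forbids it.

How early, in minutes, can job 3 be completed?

145

Job 1 cannot begin until its own release at minute 15. It runs from minute 15 to 15 + 50 = minute 65.
Job 2 waits on job 1 (finishes minute 65), so it starts at minute 65 and finishes at 65 + 20 = minute 85.
Job 3 waits on job 2 (finishes minute 85), so it starts at minute 85 and finishes at 85 + 60 = minute 145.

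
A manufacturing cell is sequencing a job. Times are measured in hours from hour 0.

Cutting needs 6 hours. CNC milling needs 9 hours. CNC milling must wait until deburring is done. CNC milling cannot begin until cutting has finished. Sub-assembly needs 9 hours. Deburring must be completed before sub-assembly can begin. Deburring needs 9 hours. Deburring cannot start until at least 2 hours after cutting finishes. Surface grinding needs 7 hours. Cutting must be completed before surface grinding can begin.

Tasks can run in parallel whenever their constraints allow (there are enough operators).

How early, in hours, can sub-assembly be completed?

Cutting has no prerequisites, so it starts at hour 0 and finishes at hour 6.
Deburring waits on cutting (finishes hour 6, plus 2-hour gap → hour 8), so it starts at hour 8 and finishes at 8 + 9 = hour 17.
Sub-assembly cannot begin until deburring (finishes hour 17). It runs from hour 17 to 17 + 9 = hour 26.

26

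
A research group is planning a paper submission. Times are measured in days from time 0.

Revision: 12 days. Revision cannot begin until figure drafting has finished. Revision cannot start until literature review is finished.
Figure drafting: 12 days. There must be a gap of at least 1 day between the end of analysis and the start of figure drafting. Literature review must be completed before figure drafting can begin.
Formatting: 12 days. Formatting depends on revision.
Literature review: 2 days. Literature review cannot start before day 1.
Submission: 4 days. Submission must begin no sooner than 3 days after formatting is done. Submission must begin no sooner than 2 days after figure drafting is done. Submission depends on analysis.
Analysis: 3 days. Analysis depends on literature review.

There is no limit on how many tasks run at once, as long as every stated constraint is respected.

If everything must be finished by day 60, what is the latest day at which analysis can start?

To finish by day 60, submission (duration 4) must start no later than day 56.
Formatting has to be done before submission (must start by day 56, minus 3-day gap → day 53). That means finishing by day 53, i.e. starting by 53 − 12 = day 41.
Revision feeds into formatting (must start by day 41); so revision must finish by day 41 and therefore start by day 29.
For figure drafting: revision (must start by day 29); submission (must start by day 56, minus 2-day gap → day 54). The most restrictive is day 29; with a 12-day duration, figure drafting must start by day 17.
Analysis must finish in time for figure drafting (must start by day 17, minus 1-day gap → day 16); submission (must start by day 56). The tightest is day 16, so analysis must start by 16 − 3 = day 13.

13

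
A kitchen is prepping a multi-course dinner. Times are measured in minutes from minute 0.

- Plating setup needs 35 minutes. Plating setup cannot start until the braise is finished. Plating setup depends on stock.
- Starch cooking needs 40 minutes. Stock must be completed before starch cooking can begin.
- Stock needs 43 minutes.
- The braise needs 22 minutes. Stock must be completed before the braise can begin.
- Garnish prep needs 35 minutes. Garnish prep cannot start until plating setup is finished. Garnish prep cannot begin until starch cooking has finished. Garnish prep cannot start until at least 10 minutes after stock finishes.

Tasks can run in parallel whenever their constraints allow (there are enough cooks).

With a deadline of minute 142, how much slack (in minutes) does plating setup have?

7

Stock has no prerequisites, so it starts at minute 0 and finishes at minute 43.
After stock (finishes minute 43), the braise can start at minute 43 and finishes at minute 65.
For plating setup: the braise (finishes minute 65); stock (finishes minute 43). Taking the maximum gives a start of minute 65, and it finishes at 65 + 35 = minute 100.

Working backward from the deadline:
Garnish prep must finish by minute 142; it takes 35 minutes, so it must start by 142 − 35 = minute 107.
Plating setup has to be done before garnish prep (must start by minute 107). That means finishing by minute 107, i.e. starting by 107 − 35 = minute 72.
So plating setup can start as early as minute 65 and as late as minute 72, giving 72 − 65 = 7 minutes of slack.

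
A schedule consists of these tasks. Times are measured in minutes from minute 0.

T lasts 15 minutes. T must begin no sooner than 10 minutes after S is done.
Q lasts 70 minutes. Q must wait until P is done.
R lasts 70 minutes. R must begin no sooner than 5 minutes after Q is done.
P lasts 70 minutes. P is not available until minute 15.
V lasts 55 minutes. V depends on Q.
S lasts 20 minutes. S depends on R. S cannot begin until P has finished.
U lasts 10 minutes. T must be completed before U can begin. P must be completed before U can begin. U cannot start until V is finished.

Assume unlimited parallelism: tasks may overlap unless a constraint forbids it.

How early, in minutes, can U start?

After its own release at minute 15, P can start at minute 15 and finishes at minute 85.
Q waits on P (finishes minute 85), so it starts at minute 85 and finishes at 85 + 70 = minute 155.
After Q (finishes minute 155), V can start at minute 155 and finishes at minute 210.
After Q (finishes minute 155, plus 5-minute gap → minute 160), R can start at minute 160 and finishes at minute 230.
S has to wait for R (finishes minute 230); P (finishes minute 85). The latest of these is minute 230, so S runs minute 230 to 230 + 20 = minute 250.
T cannot begin until S (finishes minute 250, plus 10-minute gap → minute 260). It runs from minute 260 to 260 + 15 = minute 275.
U waits on T (finishes minute 275); P (finishes minute 85); V (finishes minute 210). The latest of these is minute 275, which is the earliest U can start.

275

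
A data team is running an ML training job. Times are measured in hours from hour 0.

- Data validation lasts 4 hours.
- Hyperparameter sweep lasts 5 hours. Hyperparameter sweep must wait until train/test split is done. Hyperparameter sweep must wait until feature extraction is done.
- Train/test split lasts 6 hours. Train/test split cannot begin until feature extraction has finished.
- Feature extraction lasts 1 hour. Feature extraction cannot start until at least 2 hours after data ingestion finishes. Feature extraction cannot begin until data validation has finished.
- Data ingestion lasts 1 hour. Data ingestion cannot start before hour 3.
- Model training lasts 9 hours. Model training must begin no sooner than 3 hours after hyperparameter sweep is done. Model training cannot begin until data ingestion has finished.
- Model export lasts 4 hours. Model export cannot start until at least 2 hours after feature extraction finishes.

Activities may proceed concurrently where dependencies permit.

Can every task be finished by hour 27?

No

Data validation can start immediately at hour 0; it finishes at hour 4.
Data ingestion waits on its own release at hour 3, so it starts at hour 3 and finishes at 3 + 1 = hour 4.
Feature extraction cannot start until data ingestion (finishes hour 4, plus 2-hour gap → hour 6); data validation (finishes hour 4). The controlling bound is hour 6, so feature extraction finishes at 6 + 1 = hour 7.
Model export waits on feature extraction (finishes hour 7, plus 2-hour gap → hour 9), so it starts at hour 9 and finishes at 9 + 4 = hour 13.
Train/test split cannot begin until feature extraction (finishes hour 7). It runs from hour 7 to 7 + 6 = hour 13.
Hyperparameter sweep cannot start until train/test split (finishes hour 13); feature extraction (finishes hour 7). The controlling bound is hour 13, so hyperparameter sweep finishes at 13 + 5 = hour 18.
For model training: hyperparameter sweep (finishes hour 18, plus 3-hour gap → hour 21); data ingestion (finishes hour 4). Taking the maximum gives a start of hour 21, and it finishes at 21 + 9 = hour 30.
The earliest everything can be done is hour 30, which is after the deadline of 27, so it is not possible.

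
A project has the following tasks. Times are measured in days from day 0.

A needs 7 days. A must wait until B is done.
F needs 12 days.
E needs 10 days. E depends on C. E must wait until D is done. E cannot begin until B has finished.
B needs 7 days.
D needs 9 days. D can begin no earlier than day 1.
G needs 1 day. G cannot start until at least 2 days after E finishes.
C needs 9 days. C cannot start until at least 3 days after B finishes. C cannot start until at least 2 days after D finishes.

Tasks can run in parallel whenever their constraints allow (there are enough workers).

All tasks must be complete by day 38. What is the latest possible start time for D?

G must finish by day 38; it takes 1 day, so it must start by 38 − 1 = day 37.
E must finish before G (must start by day 37, minus 2-day gap → day 35). With a 10-day duration, E must start by 35 − 10 = day 25.
C feeds into E (must start by day 25); so C must finish by day 25 and therefore start by day 16.
D feeds C (must start by day 16, minus 2-day gap → day 14); E (must start by day 25). Taking the minimum, D must finish by day 14 and start by 14 − 9 = day 5.

5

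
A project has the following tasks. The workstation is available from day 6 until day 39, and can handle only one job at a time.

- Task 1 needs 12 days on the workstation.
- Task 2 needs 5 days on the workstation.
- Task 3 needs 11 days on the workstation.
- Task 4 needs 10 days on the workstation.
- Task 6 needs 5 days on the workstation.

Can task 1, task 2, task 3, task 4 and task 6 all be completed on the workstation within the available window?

The workstation window is 39 − 6 = 33 days.
Running back to back, the jobs need 12 + 5 + 11 + 10 + 5 = 43 days on the workstation.
Since 43 > 33, they cannot all fit.

No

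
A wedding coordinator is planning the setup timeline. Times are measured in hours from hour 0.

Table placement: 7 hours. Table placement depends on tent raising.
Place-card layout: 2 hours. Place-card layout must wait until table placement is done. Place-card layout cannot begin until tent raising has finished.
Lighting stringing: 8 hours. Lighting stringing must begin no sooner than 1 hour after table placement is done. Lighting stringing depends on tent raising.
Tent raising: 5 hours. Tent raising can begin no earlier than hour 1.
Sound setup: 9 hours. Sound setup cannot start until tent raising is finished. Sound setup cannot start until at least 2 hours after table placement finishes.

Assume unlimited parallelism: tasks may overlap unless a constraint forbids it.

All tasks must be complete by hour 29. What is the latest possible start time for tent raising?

6

Lighting stringing has no dependents, so it just needs to finish by hour 29. Starting by 29 − 8 = hour 21 achieves that.
To finish by hour 29, sound setup (duration 9) must start no later than hour 20.
Nothing follows place-card layout; the deadline of hour 29 is its only limit. It must start by 29 − 2 = hour 27.
Table placement has several dependents: lighting stringing (must start by hour 21, minus 1-hour gap → hour 20); sound setup (must start by hour 20, minus 2-hour gap → hour 18); place-card layout (must start by hour 27). The earliest of those limits is hour 18, so table placement must start by 18 − 7 = hour 11.
For tent raising: table placement (must start by hour 11); lighting stringing (must start by hour 21); sound setup (must start by hour 20); place-card layout (must start by hour 27). The most restrictive is hour 11; with a 5-hour duration, tent raising must start by hour 6.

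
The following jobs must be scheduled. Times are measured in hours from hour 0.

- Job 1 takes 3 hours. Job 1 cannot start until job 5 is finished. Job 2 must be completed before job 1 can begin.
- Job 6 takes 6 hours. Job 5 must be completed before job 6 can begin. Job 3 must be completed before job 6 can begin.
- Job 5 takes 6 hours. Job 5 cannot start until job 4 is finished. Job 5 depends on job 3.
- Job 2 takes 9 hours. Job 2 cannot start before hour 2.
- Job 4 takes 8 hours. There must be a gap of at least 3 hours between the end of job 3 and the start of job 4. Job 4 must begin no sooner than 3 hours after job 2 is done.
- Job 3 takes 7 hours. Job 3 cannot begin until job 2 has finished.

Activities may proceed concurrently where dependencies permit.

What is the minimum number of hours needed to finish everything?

Job 2 waits on its own release at hour 2, so it starts at hour 2 and finishes at 2 + 9 = hour 11.
Job 3 cannot begin until job 2 (finishes hour 11). It runs from hour 11 to 11 + 7 = hour 18.
Job 4 needs all of job 3 (finishes hour 18, plus 3-hour gap → hour 21); job 2 (finishes hour 11, plus 3-hour gap → hour 14). That puts its earliest start at hour 21; it finishes at 21 + 8 = hour 29.
For job 5: job 4 (finishes hour 29); job 3 (finishes hour 18). Taking the maximum gives a start of hour 29, and it finishes at 29 + 6 = hour 35.
Job 6 has to wait for job 5 (finishes hour 35); job 3 (finishes hour 18). The latest of these is hour 35, so job 6 runs hour 35 to 35 + 6 = hour 41.
Job 1 has to wait for job 5 (finishes hour 35); job 2 (finishes hour 11). The latest of these is hour 35, so job 1 runs hour 35 to 35 + 3 = hour 38.
All tasks are finished once the last one completes. Finish times: Job 1 at 38, Job 2 at 11, Job 3 at 18, Job 4 at 29, Job 5 at 35, Job 6 at 41. The latest is hour 41.

41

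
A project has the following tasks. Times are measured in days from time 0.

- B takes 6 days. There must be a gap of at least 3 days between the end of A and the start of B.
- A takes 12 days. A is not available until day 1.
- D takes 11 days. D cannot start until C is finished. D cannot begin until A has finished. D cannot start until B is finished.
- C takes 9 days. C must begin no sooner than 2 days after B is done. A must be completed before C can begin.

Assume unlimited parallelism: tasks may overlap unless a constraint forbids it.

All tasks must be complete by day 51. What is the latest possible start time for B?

23

To finish by day 51, D (duration 11) must start no later than day 40.
C has to be done before D (must start by day 40). That means finishing by day 40, i.e. starting by 40 − 9 = day 31.
B must finish in time for C (must start by day 31, minus 2-day gap → day 29); D (must start by day 40). The tightest is day 29, so B must start by 29 − 6 = day 23.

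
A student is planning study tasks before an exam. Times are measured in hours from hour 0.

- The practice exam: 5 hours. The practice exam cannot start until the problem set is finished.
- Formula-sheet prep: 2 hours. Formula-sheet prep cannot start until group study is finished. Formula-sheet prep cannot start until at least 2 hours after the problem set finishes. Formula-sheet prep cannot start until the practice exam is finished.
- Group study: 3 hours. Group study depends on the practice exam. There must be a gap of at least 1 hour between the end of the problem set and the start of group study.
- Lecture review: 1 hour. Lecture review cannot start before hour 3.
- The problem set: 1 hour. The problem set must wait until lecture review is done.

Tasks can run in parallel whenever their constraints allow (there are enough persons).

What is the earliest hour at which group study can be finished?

13

Lecture review cannot begin until its own release at hour 3. It runs from hour 3 to 3 + 1 = hour 4.
The problem set cannot begin until lecture review (finishes hour 4). It runs from hour 4 to 4 + 1 = hour 5.
The practice exam cannot begin until the problem set (finishes hour 5). It runs from hour 5 to 5 + 5 = hour 10.
Group study cannot start until the practice exam (finishes hour 10); the problem set (finishes hour 5, plus 1-hour gap → hour 6). The controlling bound is hour 10, so group study finishes at 10 + 3 = hour 13.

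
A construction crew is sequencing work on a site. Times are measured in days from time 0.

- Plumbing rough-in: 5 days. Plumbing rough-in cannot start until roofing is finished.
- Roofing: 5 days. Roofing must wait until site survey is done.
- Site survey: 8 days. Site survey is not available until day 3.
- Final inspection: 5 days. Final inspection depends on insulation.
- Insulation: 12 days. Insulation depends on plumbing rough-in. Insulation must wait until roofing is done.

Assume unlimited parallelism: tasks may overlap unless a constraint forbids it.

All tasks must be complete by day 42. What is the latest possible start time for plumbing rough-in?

To finish by day 42, final inspection (duration 5) must start no later than day 37.
Since final inspection (must start by day 37) depends on it, insulation must finish by day 37. Backing off its 12-day duration gives a latest start of day 25.
Since insulation (must start by day 25) depends on it, plumbing rough-in must finish by day 25. Backing off its 5-day duration gives a latest start of day 20.

20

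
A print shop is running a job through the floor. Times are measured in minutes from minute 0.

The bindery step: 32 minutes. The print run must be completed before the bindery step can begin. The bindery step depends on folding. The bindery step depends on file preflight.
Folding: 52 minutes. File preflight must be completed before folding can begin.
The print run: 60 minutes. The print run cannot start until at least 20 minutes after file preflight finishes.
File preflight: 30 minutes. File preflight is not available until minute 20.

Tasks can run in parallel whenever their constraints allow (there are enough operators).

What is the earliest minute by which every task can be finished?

After its own release at minute 20, file preflight can start at minute 20 and finishes at minute 50.
After file preflight (finishes minute 50), folding can start at minute 50 and finishes at minute 102.
The print run waits on file preflight (finishes minute 50, plus 20-minute gap → minute 70), so it starts at minute 70 and finishes at 70 + 60 = minute 130.
The bindery step needs all of the print run (finishes minute 130); folding (finishes minute 102); file preflight (finishes minute 50). That puts its earliest start at minute 130; it finishes at 130 + 32 = minute 162.
All tasks are finished once the last one completes. Finish times: File preflight at 50, The print run at 130, Folding at 102, The bindery step at 162. The latest is minute 162.

162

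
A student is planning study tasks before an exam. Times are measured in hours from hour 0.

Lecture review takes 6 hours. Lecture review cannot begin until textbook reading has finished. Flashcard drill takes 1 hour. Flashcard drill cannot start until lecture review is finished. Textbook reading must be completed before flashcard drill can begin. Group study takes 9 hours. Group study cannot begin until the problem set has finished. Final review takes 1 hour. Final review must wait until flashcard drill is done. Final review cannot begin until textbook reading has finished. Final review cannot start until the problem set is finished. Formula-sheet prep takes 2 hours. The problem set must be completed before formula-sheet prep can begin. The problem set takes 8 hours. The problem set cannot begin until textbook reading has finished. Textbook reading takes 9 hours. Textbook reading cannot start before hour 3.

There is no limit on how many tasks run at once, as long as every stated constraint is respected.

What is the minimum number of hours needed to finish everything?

29

Textbook reading cannot begin until its own release at hour 3. It runs from hour 3 to 3 + 9 = hour 12.
After textbook reading (finishes hour 12), the problem set can start at hour 12 and finishes at hour 20.
After the problem set (finishes hour 20), formula-sheet prep can start at hour 20 and finishes at hour 22.
Group study cannot begin until the problem set (finishes hour 20). It runs from hour 20 to 20 + 9 = hour 29.
After textbook reading (finishes hour 12), lecture review can start at hour 12 and finishes at hour 18.
Flashcard drill cannot start until lecture review (finishes hour 18); textbook reading (finishes hour 12). The controlling bound is hour 18, so flashcard drill finishes at 18 + 1 = hour 19.
Final review has to wait for flashcard drill (finishes hour 19); textbook reading (finishes hour 12); the problem set (finishes hour 20). The latest of these is hour 20, so final review runs hour 20 to 20 + 1 = hour 21.
All tasks are finished once the last one completes. Finish times: Textbook reading at 12, Lecture review at 18, The problem set at 20, Flashcard drill at 19, Group study at 29, Formula-sheet prep at 22, Final review at 21. The latest is hour 29.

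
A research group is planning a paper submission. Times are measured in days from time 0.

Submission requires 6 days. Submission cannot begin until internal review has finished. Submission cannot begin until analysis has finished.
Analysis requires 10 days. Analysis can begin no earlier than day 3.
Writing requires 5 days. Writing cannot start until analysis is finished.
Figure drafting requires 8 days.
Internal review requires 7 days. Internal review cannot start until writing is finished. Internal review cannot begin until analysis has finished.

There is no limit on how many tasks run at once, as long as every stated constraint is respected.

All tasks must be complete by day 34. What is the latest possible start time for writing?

16

Submission has no dependents, so it just needs to finish by day 34. Starting by 34 − 6 = day 28 achieves that.
Internal review has to be done before submission (must start by day 28). That means finishing by day 28, i.e. starting by 28 − 7 = day 21.
Writing feeds into internal review (must start by day 21); so writing must finish by day 21 and therefore start by day 16.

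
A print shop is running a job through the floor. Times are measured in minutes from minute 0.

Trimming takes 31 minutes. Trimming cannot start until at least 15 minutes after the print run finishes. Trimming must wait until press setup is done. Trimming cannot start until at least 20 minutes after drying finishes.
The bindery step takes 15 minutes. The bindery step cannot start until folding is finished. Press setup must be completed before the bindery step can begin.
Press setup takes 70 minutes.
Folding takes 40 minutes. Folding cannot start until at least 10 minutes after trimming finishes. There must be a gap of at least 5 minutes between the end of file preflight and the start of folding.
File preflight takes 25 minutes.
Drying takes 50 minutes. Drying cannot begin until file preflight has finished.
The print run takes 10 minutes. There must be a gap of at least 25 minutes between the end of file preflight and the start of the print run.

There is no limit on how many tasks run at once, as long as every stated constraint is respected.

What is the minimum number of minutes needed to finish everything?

Press setup can start immediately at minute 0; it finishes at minute 70.
File preflight has no prerequisites, so it starts at minute 0 and finishes at minute 25.
Drying cannot begin until file preflight (finishes minute 25). It runs from minute 25 to 25 + 50 = minute 75.
After file preflight (finishes minute 25, plus 25-minute gap → minute 50), the print run can start at minute 50 and finishes at minute 60.
Trimming has to wait for the print run (finishes minute 60, plus 15-minute gap → minute 75); press setup (finishes minute 70); drying (finishes minute 75, plus 20-minute gap → minute 95). The latest of these is minute 95, so trimming runs minute 95 to 95 + 31 = minute 126.
For folding: trimming (finishes minute 126, plus 10-minute gap → minute 136); file preflight (finishes minute 25, plus 5-minute gap → minute 30). Taking the maximum gives a start of minute 136, and it finishes at 136 + 40 = minute 176.
For the bindery step: folding (finishes minute 176); press setup (finishes minute 70). Taking the maximum gives a start of minute 176, and it finishes at 176 + 15 = minute 191.
All tasks are finished once the last one completes. Finish times: File preflight at 25, Press setup at 70, The print run at 60, Drying at 75, Trimming at 126, Folding at 176, The bindery step at 191. The latest is minute 191.

191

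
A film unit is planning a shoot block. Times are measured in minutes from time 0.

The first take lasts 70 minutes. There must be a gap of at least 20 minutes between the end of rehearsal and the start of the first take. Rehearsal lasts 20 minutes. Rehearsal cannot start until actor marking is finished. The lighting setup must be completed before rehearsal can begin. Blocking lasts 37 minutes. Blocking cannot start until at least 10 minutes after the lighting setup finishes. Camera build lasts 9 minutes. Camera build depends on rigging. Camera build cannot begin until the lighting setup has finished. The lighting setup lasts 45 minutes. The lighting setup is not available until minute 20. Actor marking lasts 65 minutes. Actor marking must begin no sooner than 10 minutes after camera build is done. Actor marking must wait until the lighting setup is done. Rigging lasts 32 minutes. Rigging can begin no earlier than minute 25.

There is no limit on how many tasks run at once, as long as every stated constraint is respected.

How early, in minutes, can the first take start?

After its own release at minute 20, the lighting setup can start at minute 20 and finishes at minute 65.
Rigging cannot begin until its own release at minute 25. It runs from minute 25 to 25 + 32 = minute 57.
For camera build: rigging (finishes minute 57); the lighting setup (finishes minute 65). Taking the maximum gives a start of minute 65, and it finishes at 65 + 9 = minute 74.
Actor marking cannot start until camera build (finishes minute 74, plus 10-minute gap → minute 84); the lighting setup (finishes minute 65). The controlling bound is minute 84, so actor marking finishes at 84 + 65 = minute 149.
Rehearsal cannot start until actor marking (finishes minute 149); the lighting setup (finishes minute 65). The controlling bound is minute 149, so rehearsal finishes at 149 + 20 = minute 169.
The first take waits on rehearsal (finishes minute 169, plus 20-minute gap → minute 189), so the earliest it can start is minute 189.

189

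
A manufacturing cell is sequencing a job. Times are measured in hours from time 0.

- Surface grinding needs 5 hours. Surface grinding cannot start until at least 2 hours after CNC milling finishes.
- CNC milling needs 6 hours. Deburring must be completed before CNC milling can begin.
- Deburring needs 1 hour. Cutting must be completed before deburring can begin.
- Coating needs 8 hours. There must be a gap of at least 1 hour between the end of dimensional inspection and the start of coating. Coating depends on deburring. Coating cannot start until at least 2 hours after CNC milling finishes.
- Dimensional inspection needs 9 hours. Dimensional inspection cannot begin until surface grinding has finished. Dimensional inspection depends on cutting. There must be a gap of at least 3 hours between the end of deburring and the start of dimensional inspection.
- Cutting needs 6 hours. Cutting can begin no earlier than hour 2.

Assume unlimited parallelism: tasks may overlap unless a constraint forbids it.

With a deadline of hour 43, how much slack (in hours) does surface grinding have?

3

Cutting waits on its own release at hour 2, so it starts at hour 2 and finishes at 2 + 6 = hour 8.
Deburring cannot begin until cutting (finishes hour 8). It runs from hour 8 to 8 + 1 = hour 9.
CNC milling waits on deburring (finishes hour 9), so it starts at hour 9 and finishes at 9 + 6 = hour 15.
Surface grinding cannot begin until CNC milling (finishes hour 15, plus 2-hour gap → hour 17). It runs from hour 17 to 17 + 5 = hour 22.

Working backward from the deadline:
Nothing follows coating; the deadline of hour 43 is its only limit. It must start by 43 − 8 = hour 35.
Dimensional inspection has to be done before coating (must start by hour 35, minus 1-hour gap → hour 34). That means finishing by hour 34, i.e. starting by 34 − 9 = hour 25.
Surface grinding has to be done before dimensional inspection (must start by hour 25). That means finishing by hour 25, i.e. starting by 25 − 5 = hour 20.
So surface grinding can start as early as hour 17 and as late as hour 20, giving 20 − 17 = 3 hours of slack.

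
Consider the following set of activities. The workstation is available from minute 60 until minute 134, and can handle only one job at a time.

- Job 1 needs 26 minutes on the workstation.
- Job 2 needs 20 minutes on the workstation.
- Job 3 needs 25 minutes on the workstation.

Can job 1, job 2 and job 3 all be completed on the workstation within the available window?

The workstation window is 134 − 60 = 74 minutes.
Running back to back, the jobs need 26 + 20 + 25 = 71 minutes on the workstation.
Since 71 ≤ 74, they fit within the window.

Yes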